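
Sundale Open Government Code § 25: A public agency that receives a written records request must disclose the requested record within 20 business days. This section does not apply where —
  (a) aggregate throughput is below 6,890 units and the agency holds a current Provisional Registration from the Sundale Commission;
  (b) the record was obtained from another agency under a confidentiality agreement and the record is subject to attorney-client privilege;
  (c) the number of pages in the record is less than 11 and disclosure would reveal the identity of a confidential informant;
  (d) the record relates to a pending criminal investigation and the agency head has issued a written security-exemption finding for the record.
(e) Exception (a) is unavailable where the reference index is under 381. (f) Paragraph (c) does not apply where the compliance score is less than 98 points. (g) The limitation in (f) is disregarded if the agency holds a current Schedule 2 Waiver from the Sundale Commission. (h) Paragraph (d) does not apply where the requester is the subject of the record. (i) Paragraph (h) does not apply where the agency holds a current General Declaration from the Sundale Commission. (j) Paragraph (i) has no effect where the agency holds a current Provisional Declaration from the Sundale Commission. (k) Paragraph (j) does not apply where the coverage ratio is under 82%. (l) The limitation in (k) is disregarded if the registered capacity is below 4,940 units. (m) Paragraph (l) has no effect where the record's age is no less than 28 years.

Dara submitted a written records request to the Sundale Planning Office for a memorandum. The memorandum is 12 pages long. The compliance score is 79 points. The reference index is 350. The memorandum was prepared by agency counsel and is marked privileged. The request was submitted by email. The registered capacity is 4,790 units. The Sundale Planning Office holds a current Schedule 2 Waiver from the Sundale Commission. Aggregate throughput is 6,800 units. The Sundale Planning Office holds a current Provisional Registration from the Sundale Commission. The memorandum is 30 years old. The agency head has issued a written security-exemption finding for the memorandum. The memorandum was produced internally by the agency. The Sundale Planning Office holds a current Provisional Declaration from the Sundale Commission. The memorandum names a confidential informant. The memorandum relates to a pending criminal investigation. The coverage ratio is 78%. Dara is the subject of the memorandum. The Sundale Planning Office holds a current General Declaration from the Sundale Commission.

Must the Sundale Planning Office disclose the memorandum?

Exception (a): aggregate throughput is 6,800 units, below the 6,890 units limit; a current Provisional Registration is held — every condition holds. Turning to paragraph (e): (e) operates against (a): the reference index is 350, under the 381 limit. (a) is therefore removed.
Exception (b) requires that the record was obtained from another agency under a confidentiality agreement; but the memorandum was produced internally, so (b) is unavailable.
Exception (c) fails — the number of pages in the record is 12, not less than 11.
Exception (d) is satisfied on its face — the memorandum relates to a pending investigation; a written security-exemption finding has been issued. Under paragraphs (h)–(m): (h) is engaged (Dara is the subject of the memorandum), but is itself disapplied by (i): (i) operates against (h): a current General Declaration is held. (j) is engaged (a current Provisional Declaration is held), but is itself disapplied by (k): (k) operates against (j): the coverage ratio is 78%, under the 82% limit. (l) would limit (k) — the registered capacity is 4,790 units, below the 4,940 units limit — but (m) sets (l) aside: (m) is engaged — the record's age is 30 years, meeting the 28 years threshold. Exception (d) stands.

No — exception (d) applies; the Sundale Planning Office is not required to disclose the memorandum.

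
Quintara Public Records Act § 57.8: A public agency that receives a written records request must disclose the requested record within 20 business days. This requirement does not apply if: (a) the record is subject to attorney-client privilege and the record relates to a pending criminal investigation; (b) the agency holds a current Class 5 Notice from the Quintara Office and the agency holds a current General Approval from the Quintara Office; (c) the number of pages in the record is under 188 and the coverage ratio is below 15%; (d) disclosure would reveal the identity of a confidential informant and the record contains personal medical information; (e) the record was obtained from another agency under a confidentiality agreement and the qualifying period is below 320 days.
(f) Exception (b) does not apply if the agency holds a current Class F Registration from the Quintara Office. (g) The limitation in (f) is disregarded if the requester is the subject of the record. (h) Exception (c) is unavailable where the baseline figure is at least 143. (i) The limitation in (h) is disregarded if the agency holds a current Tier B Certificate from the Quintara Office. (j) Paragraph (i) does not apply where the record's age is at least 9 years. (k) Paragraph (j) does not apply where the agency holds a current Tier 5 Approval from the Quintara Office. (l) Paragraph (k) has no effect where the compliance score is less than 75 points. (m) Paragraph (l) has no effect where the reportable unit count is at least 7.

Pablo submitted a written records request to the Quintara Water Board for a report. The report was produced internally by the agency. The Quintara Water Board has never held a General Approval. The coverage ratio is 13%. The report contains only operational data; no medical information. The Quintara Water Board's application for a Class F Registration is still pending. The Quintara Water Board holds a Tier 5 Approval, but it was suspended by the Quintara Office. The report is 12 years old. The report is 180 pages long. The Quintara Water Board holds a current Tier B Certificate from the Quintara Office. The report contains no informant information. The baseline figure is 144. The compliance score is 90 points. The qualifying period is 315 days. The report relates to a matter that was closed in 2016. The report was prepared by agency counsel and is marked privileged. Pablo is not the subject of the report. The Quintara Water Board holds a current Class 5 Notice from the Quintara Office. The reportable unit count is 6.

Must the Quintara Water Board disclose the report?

Yes — the Quintara Water Board must disclose the report.

Exception (a) does not apply: the report relates to a closed matter.
Exception (b) fails — there is no General Approval in force.
Exception (c)'s conditions are all satisfied: the number of pages in the record is 180, under the 188 limit; the coverage ratio is 13%, below the 15% limit. However, paragraphs (h)–(m) must be considered: (h) operates against (c): the baseline figure is 144, meeting the 143 threshold. (i) operates (a current Tier B Certificate is held), but is set aside by (j): (j) applies — the record's age is 12 years, meeting the 9 years threshold. (k), which would lift (j), is inapplicable — no current Tier 5 Approval is held. (c) is therefore removed.
Exception (d) fails — the report contains no informant information.
Exception (e) fails — the report was produced internally.
No exception displaces § 57.8.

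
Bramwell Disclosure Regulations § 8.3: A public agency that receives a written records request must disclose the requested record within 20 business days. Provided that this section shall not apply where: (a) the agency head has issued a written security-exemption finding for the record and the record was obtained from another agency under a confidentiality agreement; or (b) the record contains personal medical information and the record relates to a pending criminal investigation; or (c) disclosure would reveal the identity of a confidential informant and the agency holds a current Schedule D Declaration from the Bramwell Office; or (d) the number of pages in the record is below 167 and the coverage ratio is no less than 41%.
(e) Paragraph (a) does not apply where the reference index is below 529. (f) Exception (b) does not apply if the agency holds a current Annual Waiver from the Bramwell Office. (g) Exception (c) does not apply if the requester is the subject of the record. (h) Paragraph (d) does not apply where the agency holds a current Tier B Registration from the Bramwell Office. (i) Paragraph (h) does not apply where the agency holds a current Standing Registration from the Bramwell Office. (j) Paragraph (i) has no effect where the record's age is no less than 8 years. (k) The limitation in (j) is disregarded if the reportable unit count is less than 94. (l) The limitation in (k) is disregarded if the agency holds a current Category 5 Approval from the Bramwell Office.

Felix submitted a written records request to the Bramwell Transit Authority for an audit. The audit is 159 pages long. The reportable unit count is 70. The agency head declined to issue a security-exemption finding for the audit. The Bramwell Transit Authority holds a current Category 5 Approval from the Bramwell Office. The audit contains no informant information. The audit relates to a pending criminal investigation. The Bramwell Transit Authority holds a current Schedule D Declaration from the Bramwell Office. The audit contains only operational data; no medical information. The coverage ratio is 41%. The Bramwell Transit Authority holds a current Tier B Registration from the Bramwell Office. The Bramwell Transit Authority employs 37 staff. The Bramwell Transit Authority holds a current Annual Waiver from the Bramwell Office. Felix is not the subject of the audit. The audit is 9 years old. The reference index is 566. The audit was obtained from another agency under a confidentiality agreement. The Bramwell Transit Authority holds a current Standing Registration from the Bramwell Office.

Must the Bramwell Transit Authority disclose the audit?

Exception (a) does not apply: the agency head declined to issue a security-exemption finding.
Exception (b) does not apply: the audit contains only operational data.
Exception (c) fails — the audit contains no informant information.
Exception (d): the number of pages in the record is 159, below the 167 limit; the coverage ratio is 41%, meeting the 41% threshold — every condition holds. Turning to paragraphs (h)–(l): (h) operates against (d): a current Tier B Registration is held. (i) applies (a current Standing Registration is held), but is itself disapplied by (j): (j) is triggered — the record's age is 9 years, meeting the 8 years threshold. (k) would limit (j) — the reportable unit count is 70, less than the 94 limit — but (l) sets (k) aside: (l) operates — a current Category 5 Approval is held. So (d) is unavailable.
Every exception is unavailable, so the rule governs.

Yes — the Bramwell Transit Authority must disclose the audit.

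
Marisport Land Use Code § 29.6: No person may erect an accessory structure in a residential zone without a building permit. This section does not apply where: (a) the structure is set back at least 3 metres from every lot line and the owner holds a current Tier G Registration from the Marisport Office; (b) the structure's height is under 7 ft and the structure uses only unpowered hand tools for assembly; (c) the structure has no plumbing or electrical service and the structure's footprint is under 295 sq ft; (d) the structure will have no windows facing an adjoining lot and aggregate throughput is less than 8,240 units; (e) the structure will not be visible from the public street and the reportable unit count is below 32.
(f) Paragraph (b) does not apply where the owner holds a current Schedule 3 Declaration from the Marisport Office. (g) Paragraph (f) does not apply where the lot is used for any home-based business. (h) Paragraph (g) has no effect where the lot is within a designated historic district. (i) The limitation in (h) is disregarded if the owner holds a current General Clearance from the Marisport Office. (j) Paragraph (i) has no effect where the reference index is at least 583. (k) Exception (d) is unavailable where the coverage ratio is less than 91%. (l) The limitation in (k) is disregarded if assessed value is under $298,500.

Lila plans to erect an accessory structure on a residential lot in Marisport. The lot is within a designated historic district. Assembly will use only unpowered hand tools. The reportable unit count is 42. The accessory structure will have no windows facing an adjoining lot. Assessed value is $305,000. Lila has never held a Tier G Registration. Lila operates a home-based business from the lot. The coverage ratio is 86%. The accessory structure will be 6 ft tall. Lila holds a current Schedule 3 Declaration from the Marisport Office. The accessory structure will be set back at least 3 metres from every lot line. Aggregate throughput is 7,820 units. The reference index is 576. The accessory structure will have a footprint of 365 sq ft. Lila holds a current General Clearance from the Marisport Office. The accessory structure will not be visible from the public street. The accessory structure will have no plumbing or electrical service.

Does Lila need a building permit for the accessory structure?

No — exception (b) applies; Lila does not need a building permit.

Exception (a) requires that the owner holds a current Tier G Registration from the Marisport Office; but the Tier G Registration is not current, so (a) is unavailable.
Exception (b) is satisfied on its face — the structure's height is 6 ft, under the 7 ft limit; assembly uses only hand tools. Under paragraphs (f)–(j): (f) would limit (b) — a current Schedule 3 Declaration is held — but (g) sets (f) aside: (g) is triggered — a home-based business operates on the lot. (h) is engaged (the lot is in a historic district), but is set aside by (i): (i) operates against (h): a current General Clearance is held. (j) does not operate here (the reference index is 576, short of 583), so (i) stands. So (b) applies.
Exception (c) fails — the structure's footprint is 365 sq ft, not under 295 sq ft.
Exception (d) is satisfied on its face — no windows face an adjoining lot; aggregate throughput is 7,820 units, less than the 8,240 units limit. However, paragraphs (k)–(l) must be considered: (k) is engaged — the coverage ratio is 86%, less than the 91% limit. (l) is not engaged (assessed value is $305,000, not under $298,500), so (k) stands. (d) is therefore removed.
Exception (e) does not apply: the reportable unit count is 42, not below 32.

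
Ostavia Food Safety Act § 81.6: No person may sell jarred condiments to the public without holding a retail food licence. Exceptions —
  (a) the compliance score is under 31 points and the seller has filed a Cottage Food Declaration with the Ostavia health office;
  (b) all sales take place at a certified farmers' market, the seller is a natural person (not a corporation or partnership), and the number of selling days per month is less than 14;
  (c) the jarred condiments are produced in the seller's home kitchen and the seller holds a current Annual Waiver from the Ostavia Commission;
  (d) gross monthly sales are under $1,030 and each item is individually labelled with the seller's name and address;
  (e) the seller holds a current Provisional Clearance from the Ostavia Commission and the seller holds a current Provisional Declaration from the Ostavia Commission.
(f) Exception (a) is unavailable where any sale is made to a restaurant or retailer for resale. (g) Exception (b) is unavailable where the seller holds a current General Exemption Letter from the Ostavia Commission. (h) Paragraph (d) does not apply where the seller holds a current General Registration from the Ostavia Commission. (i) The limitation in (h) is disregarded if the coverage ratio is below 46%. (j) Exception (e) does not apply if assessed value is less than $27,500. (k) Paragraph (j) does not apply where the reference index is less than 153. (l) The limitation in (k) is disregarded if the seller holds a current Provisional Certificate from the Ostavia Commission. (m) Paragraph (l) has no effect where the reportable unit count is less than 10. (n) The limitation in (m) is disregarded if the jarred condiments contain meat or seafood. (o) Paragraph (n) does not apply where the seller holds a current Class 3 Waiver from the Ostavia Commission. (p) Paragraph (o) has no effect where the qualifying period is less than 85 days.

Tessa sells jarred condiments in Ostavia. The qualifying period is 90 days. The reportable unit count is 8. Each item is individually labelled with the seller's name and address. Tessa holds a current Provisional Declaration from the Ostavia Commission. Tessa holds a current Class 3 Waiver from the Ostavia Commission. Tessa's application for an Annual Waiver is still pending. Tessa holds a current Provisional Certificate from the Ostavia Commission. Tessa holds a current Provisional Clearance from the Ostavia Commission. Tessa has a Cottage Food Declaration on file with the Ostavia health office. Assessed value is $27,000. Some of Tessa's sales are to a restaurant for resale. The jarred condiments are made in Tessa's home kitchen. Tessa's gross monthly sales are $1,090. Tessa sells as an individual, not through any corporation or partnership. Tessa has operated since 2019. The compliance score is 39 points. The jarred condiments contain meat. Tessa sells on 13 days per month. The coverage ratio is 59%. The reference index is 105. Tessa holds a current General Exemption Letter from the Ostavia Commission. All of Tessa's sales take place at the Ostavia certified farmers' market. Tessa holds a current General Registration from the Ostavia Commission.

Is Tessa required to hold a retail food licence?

No — exception (e) applies; Tessa is not required to hold a retail food licence.

Exception (a) does not apply: the compliance score is 39 points, not under 31 points.
Exception (b): all sales are at a certified farmers' market; the seller is a natural person; the number of selling days per month is 13, less than the 14 limit — every condition holds. Turning to paragraph (g): (g) operates against (b): a current General Exemption Letter is held. So (b) is unavailable.
Exception (c) fails — there is no Annual Waiver in force.
Exception (d) fails — gross monthly sales are $1,090, not under $1,030.
Exception (e)'s conditions are all satisfied: a current Provisional Clearance is held; a current Provisional Declaration is held. Considering the limiting provisions: (j) would limit (e) — assessed value is $27,000, less than the $27,500 limit — but (k) sets (j) aside: (k) operates — the reference index is 105, less than the 153 limit. (l) would limit (k) — a current Provisional Certificate is held — but (m) sets (l) aside: (m) is engaged — the reportable unit count is 8, less than the 10 limit. (n) is triggered (the jarred condiments contain meat), but yields to (o): (o) operates against (n): a current Class 3 Waiver is held. (p) is inapplicable (the qualifying period is 90 days, not less than 85 days), so (o) stands. So (e) applies.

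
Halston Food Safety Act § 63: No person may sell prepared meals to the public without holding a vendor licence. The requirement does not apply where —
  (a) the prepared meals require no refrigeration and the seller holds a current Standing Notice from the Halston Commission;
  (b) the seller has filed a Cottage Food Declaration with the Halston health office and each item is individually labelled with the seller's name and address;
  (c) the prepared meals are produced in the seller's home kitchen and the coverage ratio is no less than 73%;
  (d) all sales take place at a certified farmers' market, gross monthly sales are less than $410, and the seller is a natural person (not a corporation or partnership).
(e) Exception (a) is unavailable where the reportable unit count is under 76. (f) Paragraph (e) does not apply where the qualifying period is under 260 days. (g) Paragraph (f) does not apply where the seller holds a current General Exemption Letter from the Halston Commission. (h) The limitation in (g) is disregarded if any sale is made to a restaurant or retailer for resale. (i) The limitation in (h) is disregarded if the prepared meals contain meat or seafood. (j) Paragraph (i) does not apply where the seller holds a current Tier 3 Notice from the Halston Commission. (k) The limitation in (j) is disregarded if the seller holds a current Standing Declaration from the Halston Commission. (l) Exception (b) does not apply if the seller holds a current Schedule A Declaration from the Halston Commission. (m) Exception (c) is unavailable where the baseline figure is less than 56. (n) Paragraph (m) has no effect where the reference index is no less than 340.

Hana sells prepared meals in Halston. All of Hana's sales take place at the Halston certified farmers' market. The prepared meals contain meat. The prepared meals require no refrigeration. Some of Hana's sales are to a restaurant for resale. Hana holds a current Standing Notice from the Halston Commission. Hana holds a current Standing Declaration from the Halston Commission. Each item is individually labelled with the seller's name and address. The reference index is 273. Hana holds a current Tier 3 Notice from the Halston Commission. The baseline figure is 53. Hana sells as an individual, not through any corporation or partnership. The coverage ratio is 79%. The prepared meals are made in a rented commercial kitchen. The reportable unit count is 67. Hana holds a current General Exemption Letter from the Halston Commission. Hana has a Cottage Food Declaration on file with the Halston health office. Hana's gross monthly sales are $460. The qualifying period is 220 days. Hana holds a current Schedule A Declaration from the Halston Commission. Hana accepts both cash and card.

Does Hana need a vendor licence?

Yes — Hana must hold a vendor licence.

Exception (a) is satisfied on its face — the prepared meals are shelf-stable; a current Standing Notice is held. Turning to paragraphs (e)–(k): (e) operates — the reportable unit count is 67, under the 76 limit. (f) applies (the qualifying period is 220 days, under the 260 days limit), but is itself disapplied by (g): (g) operates against (f): a current General Exemption Letter is held. (h) would limit (g) — some sales are to a restaurant for resale — but (i) sets (h) aside: (i) operates — the prepared meals contain meat. (j) is triggered (a current Tier 3 Notice is held), but yields to (k): (k) is triggered — a current Standing Declaration is held. So (a) is unavailable.
All of (b)'s requirements are met (a Cottage Food Declaration is on file; items are individually labelled). But applying paragraph (l): (l) operates against (b): a current Schedule A Declaration is held. Exception (b) does not apply.
Exception (c) fails — the prepared meals are made in a commercial kitchen, not a home kitchen.
Exception (d) fails — gross monthly sales are $460, not less than $410.
No exception displaces § 63.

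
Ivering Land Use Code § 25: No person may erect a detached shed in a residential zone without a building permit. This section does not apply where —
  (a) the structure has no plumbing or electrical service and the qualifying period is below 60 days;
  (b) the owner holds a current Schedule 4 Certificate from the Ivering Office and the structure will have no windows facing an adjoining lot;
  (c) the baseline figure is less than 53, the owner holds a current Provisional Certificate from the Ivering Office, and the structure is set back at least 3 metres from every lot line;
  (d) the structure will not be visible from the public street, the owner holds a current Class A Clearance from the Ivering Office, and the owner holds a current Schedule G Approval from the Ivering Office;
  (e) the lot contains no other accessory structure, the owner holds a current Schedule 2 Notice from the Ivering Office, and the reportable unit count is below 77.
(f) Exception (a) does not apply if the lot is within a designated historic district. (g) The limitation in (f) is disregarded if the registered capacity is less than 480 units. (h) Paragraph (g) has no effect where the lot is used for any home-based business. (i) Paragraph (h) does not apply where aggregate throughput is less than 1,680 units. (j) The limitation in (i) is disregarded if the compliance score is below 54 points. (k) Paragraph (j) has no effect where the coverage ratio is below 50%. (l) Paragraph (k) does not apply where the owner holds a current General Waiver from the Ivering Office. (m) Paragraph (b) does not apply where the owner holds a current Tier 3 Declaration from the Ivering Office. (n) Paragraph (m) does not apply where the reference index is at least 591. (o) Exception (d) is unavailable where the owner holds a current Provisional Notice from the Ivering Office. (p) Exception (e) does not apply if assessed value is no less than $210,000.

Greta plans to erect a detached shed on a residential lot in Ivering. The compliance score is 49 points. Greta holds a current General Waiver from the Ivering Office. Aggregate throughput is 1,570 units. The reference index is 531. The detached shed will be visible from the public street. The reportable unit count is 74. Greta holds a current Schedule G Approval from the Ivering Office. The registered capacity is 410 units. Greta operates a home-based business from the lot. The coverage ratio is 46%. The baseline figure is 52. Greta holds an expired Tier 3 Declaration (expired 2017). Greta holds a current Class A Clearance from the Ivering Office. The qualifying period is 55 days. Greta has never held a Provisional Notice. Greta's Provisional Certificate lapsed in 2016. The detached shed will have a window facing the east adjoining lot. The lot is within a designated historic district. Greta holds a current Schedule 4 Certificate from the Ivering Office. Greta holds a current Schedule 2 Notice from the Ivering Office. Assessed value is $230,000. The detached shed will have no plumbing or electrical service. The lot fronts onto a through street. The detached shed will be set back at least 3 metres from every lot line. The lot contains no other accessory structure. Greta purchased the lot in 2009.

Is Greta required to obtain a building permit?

All of (a)'s requirements are met (there is no plumbing or electrical service; the qualifying period is 55 days, below the 60 days limit). Turning to paragraphs (f)–(l): (f) is engaged — the lot is in a historic district. (g) operates (the registered capacity is 410 units, less than the 480 units limit), but is set aside by (h): (h) operates against (g): a home-based business operates on the lot. (i) would limit (h) — aggregate throughput is 1,570 units, less than the 1,680 units limit — but (j) sets (i) aside: (j) operates against (i): the compliance score is 49 points, below the 54 points limit. (k) is triggered (the coverage ratio is 46%, below the 50% limit), but is overridden by (l): (l) operates against (k): a current General Waiver is held. (a) is therefore removed.
Exception (b) does not apply: a window faces an adjoining lot.
Exception (c) does not apply: no current Provisional Certificate is held.
Exception (d) requires that the structure will not be visible from the public street; but the structure will be visible from the street, so (d) is unavailable.
Exception (e)'s conditions are all satisfied: the lot has no other accessory structure; a current Schedule 2 Notice is held; the reportable unit count is 74, below the 77 limit. But: (p) operates against (e): assessed value is $230,000, meeting the $210,000 threshold. So (e) is unavailable.
Every exception is unavailable, so the rule governs.

Yes — Greta must obtain a building permit.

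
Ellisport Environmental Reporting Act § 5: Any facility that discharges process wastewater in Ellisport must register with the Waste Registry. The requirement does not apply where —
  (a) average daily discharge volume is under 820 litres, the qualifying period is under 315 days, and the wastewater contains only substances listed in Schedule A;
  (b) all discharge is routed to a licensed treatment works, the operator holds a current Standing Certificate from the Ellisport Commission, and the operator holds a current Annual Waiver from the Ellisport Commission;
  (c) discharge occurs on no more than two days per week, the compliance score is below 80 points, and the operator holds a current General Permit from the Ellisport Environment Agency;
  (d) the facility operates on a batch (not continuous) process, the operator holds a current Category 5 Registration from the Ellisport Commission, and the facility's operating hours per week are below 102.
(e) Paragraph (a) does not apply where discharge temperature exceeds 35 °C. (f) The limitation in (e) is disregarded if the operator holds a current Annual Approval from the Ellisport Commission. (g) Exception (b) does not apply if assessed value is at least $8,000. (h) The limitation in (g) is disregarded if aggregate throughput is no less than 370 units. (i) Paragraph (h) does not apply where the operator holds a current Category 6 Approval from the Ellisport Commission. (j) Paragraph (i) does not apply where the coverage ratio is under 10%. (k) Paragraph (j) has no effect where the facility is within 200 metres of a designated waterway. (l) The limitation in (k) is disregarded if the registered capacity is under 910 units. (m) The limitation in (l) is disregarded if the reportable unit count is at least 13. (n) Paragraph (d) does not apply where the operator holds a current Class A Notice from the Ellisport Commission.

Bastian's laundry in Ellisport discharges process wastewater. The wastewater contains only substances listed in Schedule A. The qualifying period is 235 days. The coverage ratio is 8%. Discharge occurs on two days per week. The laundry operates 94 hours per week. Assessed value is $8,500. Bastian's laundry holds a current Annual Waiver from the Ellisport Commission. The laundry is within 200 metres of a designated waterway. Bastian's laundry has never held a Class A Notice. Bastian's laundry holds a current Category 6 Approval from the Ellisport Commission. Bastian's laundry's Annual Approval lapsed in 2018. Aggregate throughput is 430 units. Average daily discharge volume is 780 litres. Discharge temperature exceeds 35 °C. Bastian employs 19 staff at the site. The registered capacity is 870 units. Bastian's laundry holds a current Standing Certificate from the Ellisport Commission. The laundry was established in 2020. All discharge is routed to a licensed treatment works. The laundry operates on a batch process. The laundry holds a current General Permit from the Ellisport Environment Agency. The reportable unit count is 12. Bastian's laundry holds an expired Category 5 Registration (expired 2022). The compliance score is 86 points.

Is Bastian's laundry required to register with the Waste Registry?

No — exception (b) applies; Bastian's laundry is not required to register with the Waste Registry.

All of (a)'s requirements are met (average daily discharge volume is 780 litres, under the 820 litres limit; the qualifying period is 235 days, under the 315 days limit; the wastewater is Schedule-A-only). But: (e) operates against (a): discharge temperature exceeds 35 °C. (f), which would lift (e), is not triggered — there is no Annual Approval in force. (a) is therefore removed.
Exception (b): discharge is routed to a licensed treatment works; a current Standing Certificate is held; a current Annual Waiver is held — every condition holds. Considering the limiting provisions: (g) would limit (b) — assessed value is $8,500, meeting the $8,000 threshold — but (h) sets (g) aside: (h) operates against (g): aggregate throughput is 430 units, meeting the 370 units threshold. (i) is triggered (a current Category 6 Approval is held), but is itself disapplied by (j): (j) operates against (i): the coverage ratio is 8%, under the 10% limit. (k) would limit (j) — the laundry is within 200 m of a designated waterway — but (l) sets (k) aside: (l) operates against (k): the registered capacity is 870 units, under the 910 units limit. (m) is not triggered (the reportable unit count is 12, short of 13), so (l) stands. So (b) applies.
Exception (c) requires that the compliance score is below 80 points; but the compliance score is 86 points, not below 80 points, so (c) is unavailable.
Exception (d) fails — no current Category 5 Registration is held.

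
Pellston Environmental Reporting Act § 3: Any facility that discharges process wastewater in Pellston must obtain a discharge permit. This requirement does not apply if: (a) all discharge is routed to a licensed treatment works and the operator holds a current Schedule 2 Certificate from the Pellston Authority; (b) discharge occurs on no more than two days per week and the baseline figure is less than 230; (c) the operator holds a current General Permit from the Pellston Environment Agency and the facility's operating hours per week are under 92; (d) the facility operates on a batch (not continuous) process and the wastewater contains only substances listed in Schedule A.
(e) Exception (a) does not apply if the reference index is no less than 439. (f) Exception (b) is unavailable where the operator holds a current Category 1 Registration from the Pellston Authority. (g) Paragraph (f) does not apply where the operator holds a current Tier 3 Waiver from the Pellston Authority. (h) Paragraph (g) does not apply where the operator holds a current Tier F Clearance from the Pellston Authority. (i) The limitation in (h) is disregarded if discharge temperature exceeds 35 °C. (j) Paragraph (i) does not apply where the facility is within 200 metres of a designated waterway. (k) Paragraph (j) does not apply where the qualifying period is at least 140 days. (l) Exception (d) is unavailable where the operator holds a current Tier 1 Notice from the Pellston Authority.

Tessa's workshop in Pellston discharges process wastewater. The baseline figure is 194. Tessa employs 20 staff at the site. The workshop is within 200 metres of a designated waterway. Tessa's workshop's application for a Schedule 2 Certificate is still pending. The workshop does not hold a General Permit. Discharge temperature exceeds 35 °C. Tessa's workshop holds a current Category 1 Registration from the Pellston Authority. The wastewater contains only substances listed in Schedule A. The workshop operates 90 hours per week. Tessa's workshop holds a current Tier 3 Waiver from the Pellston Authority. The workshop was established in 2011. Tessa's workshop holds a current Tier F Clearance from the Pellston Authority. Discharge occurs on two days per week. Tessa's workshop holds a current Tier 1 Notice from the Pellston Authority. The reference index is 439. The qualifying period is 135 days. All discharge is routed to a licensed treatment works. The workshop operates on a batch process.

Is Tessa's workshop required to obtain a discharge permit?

Exception (a) does not apply: no current Schedule 2 Certificate is held.
Exception (b): discharge occurs on no more than two days per week; the baseline figure is 194, less than the 230 limit — every condition holds. But: (f) operates against (b): a current Category 1 Registration is held. (g) is engaged (a current Tier 3 Waiver is held), but is set aside by (h): (h) is engaged — a current Tier F Clearance is held. (i) would limit (h) — discharge temperature exceeds 35 °C — but (j) sets (i) aside: (j) applies — the workshop is within 200 m of a designated waterway. (k), which would lift (j), does not operate here — the qualifying period is 135 days, short of 140 days. Exception (b) does not apply.
Exception (c) fails — no General Permit is held.
Exception (d) is satisfied on its face — the facility operates on a batch process; the wastewater is Schedule-A-only. However, paragraph (l) must be considered: (l) operates — a current Tier 1 Notice is held. Exception (d) does not apply.
No exception applies. The general rule governs.

Yes — Tessa's workshop must obtain a discharge permit.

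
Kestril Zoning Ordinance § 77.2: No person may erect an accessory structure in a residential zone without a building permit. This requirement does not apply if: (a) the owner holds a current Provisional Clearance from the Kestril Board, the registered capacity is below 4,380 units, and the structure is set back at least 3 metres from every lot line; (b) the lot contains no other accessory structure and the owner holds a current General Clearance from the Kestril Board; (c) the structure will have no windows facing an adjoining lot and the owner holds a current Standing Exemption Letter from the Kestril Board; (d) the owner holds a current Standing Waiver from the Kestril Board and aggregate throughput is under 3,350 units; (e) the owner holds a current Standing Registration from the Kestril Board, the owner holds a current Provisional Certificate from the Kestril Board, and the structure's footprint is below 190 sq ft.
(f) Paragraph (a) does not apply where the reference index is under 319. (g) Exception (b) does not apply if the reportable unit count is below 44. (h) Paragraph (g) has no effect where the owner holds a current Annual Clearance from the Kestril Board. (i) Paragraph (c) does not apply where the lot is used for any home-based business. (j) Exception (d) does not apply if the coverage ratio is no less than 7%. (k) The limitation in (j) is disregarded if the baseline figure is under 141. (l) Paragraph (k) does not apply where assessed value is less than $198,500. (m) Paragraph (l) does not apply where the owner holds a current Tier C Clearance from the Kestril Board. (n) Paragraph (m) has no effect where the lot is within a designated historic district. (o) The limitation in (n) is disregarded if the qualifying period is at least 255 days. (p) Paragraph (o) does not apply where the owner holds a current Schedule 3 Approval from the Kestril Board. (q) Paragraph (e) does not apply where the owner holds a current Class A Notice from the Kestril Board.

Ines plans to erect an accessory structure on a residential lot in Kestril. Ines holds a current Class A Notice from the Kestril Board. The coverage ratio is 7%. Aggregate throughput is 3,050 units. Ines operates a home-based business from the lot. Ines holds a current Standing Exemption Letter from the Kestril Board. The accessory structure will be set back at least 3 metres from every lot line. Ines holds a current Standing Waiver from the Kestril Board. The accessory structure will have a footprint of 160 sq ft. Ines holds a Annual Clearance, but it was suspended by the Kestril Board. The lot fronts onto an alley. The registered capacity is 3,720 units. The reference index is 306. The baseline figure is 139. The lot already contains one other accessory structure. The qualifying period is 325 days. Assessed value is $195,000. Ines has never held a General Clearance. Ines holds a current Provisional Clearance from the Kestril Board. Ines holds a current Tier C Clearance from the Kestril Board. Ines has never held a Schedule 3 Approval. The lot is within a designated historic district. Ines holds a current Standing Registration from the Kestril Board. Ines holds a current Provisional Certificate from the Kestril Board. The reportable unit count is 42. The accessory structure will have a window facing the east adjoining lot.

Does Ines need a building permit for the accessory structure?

No — exception (d) applies; Ines does not need a building permit.

Exception (a)'s conditions are all satisfied: a current Provisional Clearance is held; the registered capacity is 3,720 units, below the 4,380 units limit; the setback is at least 3 m on every side. But: (f) operates against (a): the reference index is 306, under the 319 limit. So (a) is unavailable.
Exception (b) does not apply: the lot already has another accessory structure.
Exception (c) does not apply: a window faces an adjoining lot.
Exception (d)'s conditions are all satisfied: a current Standing Waiver is held; aggregate throughput is 3,050 units, under the 3,350 units limit. Applying paragraphs (j)–(p): (j) is engaged (the coverage ratio is 7%, meeting the 7% threshold), but is displaced by (k): (k) applies — the baseline figure is 139, under the 141 limit. (l) would limit (k) — assessed value is $195,000, less than the $198,500 limit — but (m) sets (l) aside: (m) operates against (l): a current Tier C Clearance is held. (n) would limit (m) — the lot is in a historic district — but (o) sets (n) aside: (o) operates against (n): the qualifying period is 325 days, meeting the 255 days threshold. (p), which would lift (o), does not operate here — the Schedule 3 Approval is not current. Exception (d) stands.
Exception (e)'s conditions are all satisfied: a current Standing Registration is held; a current Provisional Certificate is held; the structure's footprint is 160 sq ft, below the 190 sq ft limit. However, paragraph (q) must be considered: (q) operates against (e): a current Class A Notice is held. Exception (e) does not apply.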